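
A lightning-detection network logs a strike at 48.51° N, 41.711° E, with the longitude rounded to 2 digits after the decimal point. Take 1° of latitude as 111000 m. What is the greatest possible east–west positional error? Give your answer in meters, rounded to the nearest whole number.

368 meters

Rounding to 2 decimal places leaves the longitude within ±0.005° of the true value.
One degree of longitude at 48.51° is 111000 × cos 48.51° ≈ 111000 × 0.6625 = 73536.3 m.
Maximum E–W displacement: 0.005 × 73536.3 = 367.682 m.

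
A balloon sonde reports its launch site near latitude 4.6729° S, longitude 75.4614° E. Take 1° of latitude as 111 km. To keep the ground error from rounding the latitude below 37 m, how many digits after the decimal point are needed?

One degree of latitude covers 111000 m.
N decimal places → at most half a unit in the last place, 0.5 × 10⁻ᴺ° = 111000/2 × 10⁻ᴺ m.
Setting 55500 × 10⁻ᴺ ≤ 37 gives 10ᴺ ≥ 1500, i.e. N ≥ 3.18.
So 4 decimal places suffice (5.55 m); 3 would allow up to 55.5 m.

4 decimal places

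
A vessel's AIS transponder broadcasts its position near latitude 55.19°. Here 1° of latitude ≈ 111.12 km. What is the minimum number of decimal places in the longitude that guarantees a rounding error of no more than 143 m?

3

At 55.19° one degree of longitude covers 111120 × cos 55.19° ≈ 111120 × 0.5709 ≈ 63433.6 m.
N decimal places → at most half a unit in the last place, 0.5 × 10⁻ᴺ° = 63433.6/2 × 10⁻ᴺ m.
Setting 31716.8 × 10⁻ᴺ ≤ 143 gives 10ᴺ ≥ 221.8, i.e. N ≥ 2.35.
N = 2 would give 317 m (too coarse); N = 3 gives 31.7 m ≤ 143 m.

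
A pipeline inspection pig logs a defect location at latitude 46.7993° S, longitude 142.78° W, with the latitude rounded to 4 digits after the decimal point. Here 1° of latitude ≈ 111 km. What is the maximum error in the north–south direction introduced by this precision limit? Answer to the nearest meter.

Rounding to 4 decimal places leaves the latitude within ±5e-05° of the true value.
Along the meridian that is 5e-05° × 111000 m/° = 5.55 m.

6 meters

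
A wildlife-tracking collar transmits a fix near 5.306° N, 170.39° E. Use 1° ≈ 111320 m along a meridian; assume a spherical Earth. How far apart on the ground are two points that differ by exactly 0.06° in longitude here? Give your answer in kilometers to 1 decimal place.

6.7 kilometers

One degree of longitude here spans 111320 × cos 5.306° = 111320 × 0.9957 ≈ 110843 m; 0.06° of that is 6650.58 m.
That is 6650.58 m = 6.6506 km.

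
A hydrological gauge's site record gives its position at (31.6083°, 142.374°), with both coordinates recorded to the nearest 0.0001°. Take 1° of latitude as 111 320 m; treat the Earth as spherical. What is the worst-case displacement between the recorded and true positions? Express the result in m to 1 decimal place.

Rounding to 4 decimal places leaves each coordinate within ±5e-05° of the true value.
North–south component: 5e-05° × 111320 = 5.566 m.
Longitude error → 5e-05 × 111320 × cos 31.6083° = 5e-05 × 111320 × 0.8517 ≈ 4.74029 m.
Combining orthogonally: (5.566² + 4.74029²)^½ ≈ 7.311 m.

7.3 m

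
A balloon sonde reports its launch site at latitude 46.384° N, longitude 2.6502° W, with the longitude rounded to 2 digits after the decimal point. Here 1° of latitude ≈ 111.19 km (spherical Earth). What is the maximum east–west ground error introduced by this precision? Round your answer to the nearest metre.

384 metres

Rounding to 2 decimal places leaves the longitude within ±0.005° of the true value.
Parallels shrink by cos φ, so at 46.384° a degree of longitude is 111190 × 0.6898 ≈ 76701.3 m.
Maximum E–W displacement: 0.005 × 76701.3 = 383.506 m.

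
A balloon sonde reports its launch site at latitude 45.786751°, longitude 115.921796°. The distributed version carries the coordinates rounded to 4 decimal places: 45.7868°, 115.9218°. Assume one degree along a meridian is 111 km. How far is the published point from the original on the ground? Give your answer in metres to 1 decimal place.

The latitude changed by -0.000049° and the longitude by -0.000004°.
N–S: -0.000049° × 111000 m/° = -5.439 m.
E–W at 45.7868°: -0.000004° × 111000 × cos 45.7868° = -0.000004 × 111000 × 0.6973 ≈ -0.309615 m.
Hypotenuse of the two orthogonal shifts: √(5.439² + 0.309615²) = 5.44781 m.

5.4 metres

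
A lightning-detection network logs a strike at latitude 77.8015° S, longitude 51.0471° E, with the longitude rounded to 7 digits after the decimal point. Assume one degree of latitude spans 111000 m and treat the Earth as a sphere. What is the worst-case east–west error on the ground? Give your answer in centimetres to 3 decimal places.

Rounding to 7 decimal places leaves the longitude within ±5e-08° of the true value.
One degree of longitude at 77.8015° is 111000 × cos 77.8015° ≈ 111000 × 0.2113 = 23454.2 m.
Maximum E–W displacement: 5e-08 × 23454.2 = 0.00117271 m.
That is 0.00117271 m = 0.11727 cm.

0.117 centimetres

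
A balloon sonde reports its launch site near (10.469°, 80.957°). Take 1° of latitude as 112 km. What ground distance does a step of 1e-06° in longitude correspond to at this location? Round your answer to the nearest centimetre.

11 centimetres

1e-06° of longitude at 10.469° is 1e-06 × 112000 × cos 10.469° ≈ 1e-06 × 110136 = 0.110136 m.
That is 0.110136 m = 11.014 cm.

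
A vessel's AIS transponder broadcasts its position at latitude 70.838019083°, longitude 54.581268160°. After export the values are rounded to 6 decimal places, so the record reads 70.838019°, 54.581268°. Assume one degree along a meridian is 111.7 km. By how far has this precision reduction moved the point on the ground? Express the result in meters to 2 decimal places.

The latitude changed by +0.000000083° and the longitude by +0.000000160°.
N–S: 0.000000083° × 111700 m/° = 0.0092711 m.
East–west at this latitude: 0.000000160° × 111700 × cos 70.838° ≈ 0.000000160 × 36664.4 = 0.0058663 m.
Combined displacement = (0.0092711² + 0.0058663²)^½ ≈ 0.0109712 m.

0.01 meters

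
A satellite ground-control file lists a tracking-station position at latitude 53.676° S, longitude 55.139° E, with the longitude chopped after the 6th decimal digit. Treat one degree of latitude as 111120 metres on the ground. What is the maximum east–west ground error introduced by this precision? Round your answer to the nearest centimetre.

7 centimetres

Truncating at 6 decimal places can drop up to a full unit in the last place, so the longitude may be off by as much as 1e-06°.
At latitude 53.676° a degree of longitude spans 111120 m × cos 53.676° = 111120 × 0.5924 ≈ 65822 m.
So at most 1e-06° × 65822 ≈ 0.065822 m east–west.
That is 0.065822 m = 6.5822 cm.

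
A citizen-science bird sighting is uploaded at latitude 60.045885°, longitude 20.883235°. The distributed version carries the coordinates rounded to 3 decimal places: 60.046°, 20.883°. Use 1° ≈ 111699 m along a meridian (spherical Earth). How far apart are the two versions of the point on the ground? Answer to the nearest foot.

Δlat = 60.045885 − 60.046 = -0.000115°; Δlon = 20.883235 − 20.883 = +0.000235°.
N–S: -0.000115° × 111699 m/° = -12.8454 m.
East–west at this latitude: 0.000235° × 111699 × cos 60.046° ≈ 0.000235 × 55771.8 = 13.1064 m.
Distance: √(12.8454² + 13.1064²) ≈ 18.3516 m.
In feet: 18.3516 m ÷ 0.3048 ≈ 60.209 ft.

60 feet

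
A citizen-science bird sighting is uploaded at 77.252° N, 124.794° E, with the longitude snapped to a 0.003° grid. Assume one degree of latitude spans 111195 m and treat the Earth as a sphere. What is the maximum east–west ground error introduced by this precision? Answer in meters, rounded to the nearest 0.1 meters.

36.8 meters

With a 0.003° grid the true value lies within half a step, ±0.003°/2 = ±0.0015°, of the stored one.
One degree of longitude at 77.252° is 111195 × cos 77.252° ≈ 111195 × 0.2207 = 24536.7 m.
So at most 0.0015° × 24536.7 ≈ 36.805 m east–west.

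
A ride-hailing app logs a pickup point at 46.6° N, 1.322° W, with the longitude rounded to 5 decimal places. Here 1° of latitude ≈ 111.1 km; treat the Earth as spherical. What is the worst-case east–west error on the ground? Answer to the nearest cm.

Rounding to 5 decimal places leaves the longitude within ±5e-06° of the true value.
At latitude 46.6° a degree of longitude spans 111100 m × cos 46.6° = 111100 × 0.6871 ≈ 76335.4 m.
East–west error: 5e-06° × 76335.4 m/° ≈ 0.381677 m.
That is 0.381677 m = 38.168 cm.

38 cm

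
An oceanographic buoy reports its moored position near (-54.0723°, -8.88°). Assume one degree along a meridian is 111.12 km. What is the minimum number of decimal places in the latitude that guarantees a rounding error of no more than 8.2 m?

4 decimal places

One degree of latitude covers 111120 m.
Rounding to N decimal places gives at most 0.5 × 10⁻ᴺ degrees of error, i.e. 0.5 × 10⁻ᴺ × 111120 m.
Setting 55560 × 10⁻ᴺ ≤ 8.2 gives 10ᴺ ≥ 6776, i.e. N ≥ 3.83.
N = 3 would give 55.6 m (too coarse); N = 4 gives 5.56 m ≤ 8.2 m.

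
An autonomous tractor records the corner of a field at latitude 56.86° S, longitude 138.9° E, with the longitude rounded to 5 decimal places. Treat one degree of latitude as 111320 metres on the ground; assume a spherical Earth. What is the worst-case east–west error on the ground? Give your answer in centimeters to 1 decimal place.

30.4 centimeters

Rounding to 5 decimal places leaves the longitude within ±5e-06° of the true value.
One degree of longitude at 56.86° is 111320 × cos 56.86° ≈ 111320 × 0.5467 = 60857.2 m.
Maximum E–W displacement: 5e-06 × 60857.2 = 0.304286 m.
That is 0.304286 m = 30.429 cm.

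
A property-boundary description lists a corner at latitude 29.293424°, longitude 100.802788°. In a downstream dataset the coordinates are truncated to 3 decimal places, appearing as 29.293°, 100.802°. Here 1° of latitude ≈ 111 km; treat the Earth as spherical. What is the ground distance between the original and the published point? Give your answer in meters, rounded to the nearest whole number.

90 meters

The latitude changed by +0.000424° and the longitude by +0.000788°.
N–S: 0.000424° × 111000 m/° = 47.064 m.
E–W at 29.293°: 0.000788° × 111000 × cos 29.293° = 0.000788 × 111000 × 0.8721 ≈ 76.2834 m.
Combined displacement = (47.064² + 76.2834²)^½ ≈ 89.6336 m.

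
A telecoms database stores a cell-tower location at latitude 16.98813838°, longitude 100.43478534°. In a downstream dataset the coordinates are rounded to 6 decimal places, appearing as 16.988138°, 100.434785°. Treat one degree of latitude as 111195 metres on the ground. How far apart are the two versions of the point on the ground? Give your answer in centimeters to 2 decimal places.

The latitude changed by +0.00000038° and the longitude by +0.00000034°.
N–S: 0.00000038° × 111195 m/° = 0.0422541 m.
E–W at 16.9881°: 0.00000034° × 111195 × cos 16.9881° = 0.00000034 × 111195 × 0.9564 ≈ 0.0361566 m.
Combined displacement = (0.0422541² + 0.0361566²)^½ ≈ 0.0556121 m.
That is 0.0556121 m = 5.5612 cm.

5.56 centimeters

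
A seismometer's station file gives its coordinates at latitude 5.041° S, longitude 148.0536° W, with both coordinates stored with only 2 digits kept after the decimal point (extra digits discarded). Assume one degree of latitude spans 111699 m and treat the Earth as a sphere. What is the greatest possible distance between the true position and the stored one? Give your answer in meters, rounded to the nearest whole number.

Truncating at 2 decimal places can drop up to a full unit in the last place, so each coordinate may be off by as much as 0.01°.
N–S: 0.01° × 111699 m/° = 1116.99 m.
East–west component at 5.041°: 0.01° × 111699 × cos 5.041° ≈ 0.01 × 111267 ≈ 1112.67 m.
The two errors are perpendicular, so the maximum displacement is √(1116.99² + 1112.67²) ≈ 1576.61 m.

1577 meters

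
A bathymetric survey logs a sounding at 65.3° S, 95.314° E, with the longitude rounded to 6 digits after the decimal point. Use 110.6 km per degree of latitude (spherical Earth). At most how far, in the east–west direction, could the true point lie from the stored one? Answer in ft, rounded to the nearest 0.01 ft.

0.08 ft

Rounding to 6 decimal places leaves the longitude within ±5e-07° of the true value.
Parallels shrink by cos φ, so at 65.3° a degree of longitude is 110600 × 0.4179 ≈ 46216.1 m.
Maximum E–W displacement: 5e-07 × 46216.1 = 0.023108 m.
Converting: 0.023108 m × 3.2808 ft/m ≈ 0.075814 ft.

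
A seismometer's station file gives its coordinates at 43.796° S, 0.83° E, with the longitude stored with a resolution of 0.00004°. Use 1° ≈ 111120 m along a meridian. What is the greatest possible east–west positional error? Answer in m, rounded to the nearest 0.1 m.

With a 0.00004° grid the true value lies within half a step, ±0.00004°/2 = ±2e-05°, of the stored one.
At latitude 43.796° a degree of longitude spans 111120 m × cos 43.796° = 111120 × 0.7218 ≈ 80207.4 m.
So at most 2e-05° × 80207.4 ≈ 1.60415 m east–west.

1.6 m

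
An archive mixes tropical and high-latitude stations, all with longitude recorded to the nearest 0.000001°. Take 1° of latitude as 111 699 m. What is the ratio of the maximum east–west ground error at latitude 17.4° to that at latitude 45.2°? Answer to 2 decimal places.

Rounding to 6 decimal places leaves the longitude within ±5e-07° of the true value.
At 17.4°: 5e-07° × 111699 × cos 17.4° = 5e-07 × 111699 × 0.9542 ≈ 0.053294 m.
At 45.2°: 5e-07° × 111699 × cos 45.2° = 5e-07 × 111699 × 0.7046 ≈ 0.039353 m.
The ratio reduces to cos 17.4° / cos 45.2° = 0.9542/0.7046 ≈ 1.3542.

1.35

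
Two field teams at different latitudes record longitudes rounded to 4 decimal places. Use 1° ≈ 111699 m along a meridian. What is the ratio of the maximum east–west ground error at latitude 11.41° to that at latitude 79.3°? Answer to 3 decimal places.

Rounding to 4 decimal places leaves the longitude within ±5e-05° of the true value.
At 11.41°: 5e-05° × 111699 × cos 11.41° = 5e-05 × 111699 × 0.9802 ≈ 5.4746 m.
At 79.3°: 5e-05° × 111699 × cos 79.3° = 5e-05 × 111699 × 0.1857 ≈ 1.0369 m.
The ratio reduces to cos 11.41° / cos 79.3° = 0.9802/0.1857 ≈ 5.2796.

5.280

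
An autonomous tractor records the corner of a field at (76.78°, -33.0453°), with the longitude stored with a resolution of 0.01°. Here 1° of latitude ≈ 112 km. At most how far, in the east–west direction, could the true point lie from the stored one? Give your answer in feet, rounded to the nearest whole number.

420 feet

With a 0.01° grid the true value lies within half a step, ±0.01°/2 = ±0.005°, of the stored one.
Parallels shrink by cos φ, so at 76.78° a degree of longitude is 112000 × 0.2287 ≈ 25613.4 m.
East–west error: 0.005° × 25613.4 m/° ≈ 128.067 m.
Converting: 128.067 m × 3.2808 ft/m ≈ 420.17 ft.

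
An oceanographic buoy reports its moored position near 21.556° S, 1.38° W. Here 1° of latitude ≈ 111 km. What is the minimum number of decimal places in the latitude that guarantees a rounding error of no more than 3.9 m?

One degree of latitude covers 111000 m.
N decimal places → at most half a unit in the last place, 0.5 × 10⁻ᴺ° = 111000/2 × 10⁻ᴺ m.
Need 0.5 × 111000 × 10⁻ᴺ ≤ 3.9 → 10⁻ᴺ ≤ 7.027e-05, so N ≥ 4.15.
At 4 places the error can reach 5.55 m, but 5 places keeps it to 0.555 m.

5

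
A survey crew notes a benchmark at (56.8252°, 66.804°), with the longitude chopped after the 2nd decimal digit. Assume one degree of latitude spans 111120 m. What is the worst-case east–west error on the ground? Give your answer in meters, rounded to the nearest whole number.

Truncating at 2 decimal places can drop up to a full unit in the last place, so the longitude may be off by as much as 0.01°.
One degree of longitude at 56.8252° is 111120 × cos 56.8252° ≈ 111120 × 0.5472 = 60804.3 m.
Maximum E–W displacement: 0.01 × 60804.3 = 608.043 m.

608 meters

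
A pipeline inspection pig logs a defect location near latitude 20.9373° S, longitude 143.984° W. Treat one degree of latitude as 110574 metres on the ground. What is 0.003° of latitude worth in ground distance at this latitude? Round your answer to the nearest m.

Along a meridian 0.003° is 0.003 × 110574 = 331.722 m.

332 m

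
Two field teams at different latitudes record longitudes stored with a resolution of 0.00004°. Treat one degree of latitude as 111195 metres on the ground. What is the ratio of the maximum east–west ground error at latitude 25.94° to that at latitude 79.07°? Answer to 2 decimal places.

With a 0.00004° grid the true value lies within half a step, ±0.00004°/2 = ±2e-05°, of the stored one.
At 25.94°: 2e-05° × 111195 × cos 25.94° = 2e-05 × 111195 × 0.8993 ≈ 1.9998 m.
Error at 79.07° = 2e-05° × 111195 × cos 79.07° ≈ 2.2239 × 0.1896 = 0.42167 m.
Ratio: 1.9998 / 0.42167 = cos 25.94° / cos 79.07° ≈ 4.7427.

4.74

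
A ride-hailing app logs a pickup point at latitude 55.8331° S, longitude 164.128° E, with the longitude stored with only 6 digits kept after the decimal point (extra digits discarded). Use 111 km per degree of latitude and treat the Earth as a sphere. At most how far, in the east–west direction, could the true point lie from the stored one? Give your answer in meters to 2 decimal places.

0.06 meters

Truncating at 6 decimal places can drop up to a full unit in the last place, so the longitude may be off by as much as 1e-06°.
At latitude 55.8331° a degree of longitude spans 111000 m × cos 55.8331° = 111000 × 0.5616 ≈ 62338.2 m.
Maximum E–W displacement: 1e-06 × 62338.2 = 0.0623382 m.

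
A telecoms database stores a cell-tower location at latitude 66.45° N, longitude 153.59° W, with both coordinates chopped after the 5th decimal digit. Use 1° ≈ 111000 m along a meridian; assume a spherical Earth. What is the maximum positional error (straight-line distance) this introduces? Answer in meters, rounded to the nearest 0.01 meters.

1.20 meters

Truncating at 5 decimal places can drop up to a full unit in the last place, so each coordinate may be off by as much as 1e-05°.
North–south component: 1e-05° × 111000 = 1.11 m.
East–west component at 66.45°: 1e-05° × 111000 × cos 66.45° ≈ 1e-05 × 44350 ≈ 0.4435 m.
The two errors are perpendicular, so the maximum displacement is √(1.11² + 0.4435²) ≈ 1.19532 m.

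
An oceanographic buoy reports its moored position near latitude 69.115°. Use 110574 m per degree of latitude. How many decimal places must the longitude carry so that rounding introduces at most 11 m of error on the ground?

4 decimal places

At 69.115° one degree of longitude covers 110574 × cos 69.115° ≈ 110574 × 0.3565 ≈ 39418.9 m.
Rounding to N decimal places gives at most 0.5 × 10⁻ᴺ degrees of error, i.e. 0.5 × 10⁻ᴺ × 39418.9 m.
Setting 19709.5 × 10⁻ᴺ ≤ 11 gives 10ᴺ ≥ 1792, i.e. N ≥ 3.25.
N = 3 would give 19.7 m (too coarse); N = 4 gives 1.97 m ≤ 11 m.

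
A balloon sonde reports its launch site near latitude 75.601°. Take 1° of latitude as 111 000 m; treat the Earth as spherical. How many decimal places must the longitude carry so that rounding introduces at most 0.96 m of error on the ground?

5 decimal places

At 75.601° one degree of longitude covers 111000 × cos 75.601° ≈ 111000 × 0.2487 ≈ 27602.7 m.
With N decimal places the half-ulp bound is 0.5·10⁻ᴺ°, or 0.5·10⁻ᴺ × 27602.7 m on the ground.
Need 0.5 × 27602.7 × 10⁻ᴺ ≤ 0.96 → 10⁻ᴺ ≤ 6.956e-05, so N ≥ 4.16.
N = 4 would give 1.38 m (too coarse); N = 5 gives 0.138 m ≤ 0.96 m.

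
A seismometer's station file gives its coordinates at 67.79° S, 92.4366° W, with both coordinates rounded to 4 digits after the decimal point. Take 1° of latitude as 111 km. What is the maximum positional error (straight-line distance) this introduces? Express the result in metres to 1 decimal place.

Rounding to 4 decimal places leaves each coordinate within ±5e-05° of the true value.
N–S: 5e-05° × 111000 m/° = 5.55 m.
Longitude error → 5e-05 × 111000 × cos 67.79° = 5e-05 × 111000 × 0.3780 ≈ 2.09791 m.
Worst case both components are at the extreme and orthogonal: √(5.55² + 2.09791²) ≈ 5.93327 m.

5.9 metres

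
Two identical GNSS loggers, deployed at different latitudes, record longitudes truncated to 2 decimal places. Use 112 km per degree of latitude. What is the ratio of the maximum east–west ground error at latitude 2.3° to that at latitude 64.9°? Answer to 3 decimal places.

Truncating at 2 decimal places can drop up to a full unit in the last place, so the longitude may be off by as much as 0.01°.
Error at 2.3° = 0.01° × 112000 × cos 2.3° ≈ 1120 × 0.9992 = 1119.1 m.
Error at 64.9° = 0.01° × 112000 × cos 64.9° ≈ 1120 × 0.4242 = 475.1 m.
The ratio reduces to cos 2.3° / cos 64.9° = 0.9992/0.4242 ≈ 2.3555.

2.355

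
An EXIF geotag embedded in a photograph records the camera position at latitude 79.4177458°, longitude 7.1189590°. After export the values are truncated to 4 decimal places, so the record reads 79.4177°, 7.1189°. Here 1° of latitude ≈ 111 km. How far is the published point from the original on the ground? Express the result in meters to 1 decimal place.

Δlat = 79.4177458 − 79.4177 = +0.0000458°; Δlon = 7.1189590 − 7.1189 = +0.0000590°.
N–S: 0.0000458° × 111000 m/° = 5.0838 m.
East–west at this latitude: 0.0000590° × 111000 × cos 79.4177° ≈ 0.0000590 × 20384.9 = 1.20271 m.
Distance: √(5.0838² + 1.20271²) ≈ 5.22413 m.

5.2 meters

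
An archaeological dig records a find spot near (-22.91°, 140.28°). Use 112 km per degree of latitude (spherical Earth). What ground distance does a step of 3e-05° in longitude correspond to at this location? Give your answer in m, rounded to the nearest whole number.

At 22.91° a degree of longitude is 112000 × cos 22.91° ≈ 103165 m, so 3e-05° corresponds to 3.09495 m.

3 m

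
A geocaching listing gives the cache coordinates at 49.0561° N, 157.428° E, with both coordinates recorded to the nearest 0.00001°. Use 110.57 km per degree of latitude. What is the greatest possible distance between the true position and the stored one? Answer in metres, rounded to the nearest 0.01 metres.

0.66 metres

Rounding to 5 decimal places leaves each coordinate within ±5e-06° of the true value.
Latitude error → 5e-06 × 110570 = 0.55285 m along the meridian.
E–W at 49.0561°: 5e-06° × 110570 × cos 49.0561° = 5e-06 × 110570 × 0.6553 ≈ 0.362294 m.
Combining orthogonally: (0.55285² + 0.362294²)^½ ≈ 0.660984 m.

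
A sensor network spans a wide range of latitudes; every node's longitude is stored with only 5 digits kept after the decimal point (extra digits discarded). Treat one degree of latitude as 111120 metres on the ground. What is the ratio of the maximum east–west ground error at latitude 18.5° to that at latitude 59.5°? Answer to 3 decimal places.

Truncating at 5 decimal places can drop up to a full unit in the last place, so the longitude may be off by as much as 1e-05°.
At 18.5°: 1e-05° × 111120 × cos 18.5° = 1e-05 × 111120 × 0.9483 ≈ 1.0538 m.
At 59.5°: 1e-05° × 111120 × cos 59.5° = 1e-05 × 111120 × 0.5075 ≈ 0.56398 m.
The ratio reduces to cos 18.5° / cos 59.5° = 0.9483/0.5075 ≈ 1.8685.

1.868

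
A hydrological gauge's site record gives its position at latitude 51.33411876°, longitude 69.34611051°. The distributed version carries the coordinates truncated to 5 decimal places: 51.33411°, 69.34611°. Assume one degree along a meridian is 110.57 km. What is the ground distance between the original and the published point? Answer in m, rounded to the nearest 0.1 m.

Δlat = 51.33411876 − 51.33411 = +0.00000876°; Δlon = 69.34611051 − 69.34611 = +0.00000051°.
N–S: 0.00000876° × 110570 m/° = 0.968593 m.
E–W at 51.3341°: 0.00000051° × 110570 × cos 51.3341° = 0.00000051 × 110570 × 0.6248 ≈ 0.0352317 m.
Distance: √(0.968593² + 0.0352317²) ≈ 0.969234 m.

1.0 m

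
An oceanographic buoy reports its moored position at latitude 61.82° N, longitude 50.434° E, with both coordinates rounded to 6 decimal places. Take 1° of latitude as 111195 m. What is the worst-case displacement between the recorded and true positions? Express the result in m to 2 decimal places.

0.06 m

Rounding to 6 decimal places leaves each coordinate within ±5e-07° of the true value.
North–south component: 5e-07° × 111195 = 0.0555975 m.
E–W at 61.82°: 5e-07° × 111195 × cos 61.82° = 5e-07 × 111195 × 0.4722 ≈ 0.0262555 m.
Combining orthogonally: (0.0555975² + 0.0262555²)^½ ≈ 0.0614852 m.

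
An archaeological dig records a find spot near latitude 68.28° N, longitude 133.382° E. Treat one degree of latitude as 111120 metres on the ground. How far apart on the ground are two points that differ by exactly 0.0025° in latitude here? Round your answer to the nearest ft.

Along a meridian 0.0025° is 0.0025 × 111120 = 277.8 m.
Converting: 277.8 m × 3.2808 ft/m ≈ 911.42 ft.

911 ft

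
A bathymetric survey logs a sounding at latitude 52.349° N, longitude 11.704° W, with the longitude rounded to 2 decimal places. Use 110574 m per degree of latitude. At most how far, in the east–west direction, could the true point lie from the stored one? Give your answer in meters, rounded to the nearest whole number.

Rounding to 2 decimal places leaves the longitude within ±0.005° of the true value.
At latitude 52.349° a degree of longitude spans 110574 m × cos 52.349° = 110574 × 0.6109 ≈ 67544.1 m.
Maximum E–W displacement: 0.005 × 67544.1 = 337.721 m.

338 meters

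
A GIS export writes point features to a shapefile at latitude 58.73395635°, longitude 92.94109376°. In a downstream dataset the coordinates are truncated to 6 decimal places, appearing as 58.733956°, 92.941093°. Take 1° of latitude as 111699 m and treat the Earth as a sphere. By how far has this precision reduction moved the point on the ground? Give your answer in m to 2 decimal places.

0.06 m

Δlat = 58.73395635 − 58.733956 = +0.00000035°; Δlon = 92.94109376 − 92.941093 = +0.00000076°.
North–south shift: 0.00000035 × 111699 = 0.0390947 m.
East–west at this latitude: 0.00000076° × 111699 × cos 58.734° ≈ 0.00000076 × 57973.2 = 0.0440596 m.
Distance: √(0.0390947² + 0.0440596²) ≈ 0.0589037 m.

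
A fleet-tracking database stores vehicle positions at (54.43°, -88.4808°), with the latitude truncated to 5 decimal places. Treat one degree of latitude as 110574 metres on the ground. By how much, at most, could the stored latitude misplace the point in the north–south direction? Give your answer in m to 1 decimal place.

Truncating at 5 decimal places can drop up to a full unit in the last place, so the latitude may be off by as much as 1e-05°.
Along the meridian that is 1e-05° × 110574 m/° = 1.10574 m.

1.1 m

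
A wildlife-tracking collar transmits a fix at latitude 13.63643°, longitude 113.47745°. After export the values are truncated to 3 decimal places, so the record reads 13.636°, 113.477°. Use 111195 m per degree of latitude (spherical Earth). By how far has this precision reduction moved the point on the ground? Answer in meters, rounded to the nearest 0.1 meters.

Δlat = 13.63643 − 13.636 = +0.00043°; Δlon = 113.47745 − 113.477 = +0.00045°.
North–south shift: 0.00043 × 111195 = 47.8139 m.
East–west at this latitude: 0.00045° × 111195 × cos 13.636° ≈ 0.00045 × 108061 = 48.6273 m.
Combined displacement = (47.8139² + 48.6273²)^½ ≈ 68.1966 m.

68.2 meters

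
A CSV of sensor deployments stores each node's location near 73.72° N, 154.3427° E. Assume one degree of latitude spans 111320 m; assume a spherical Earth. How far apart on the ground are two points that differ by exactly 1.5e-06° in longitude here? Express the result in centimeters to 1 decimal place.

4.7 centimeters

At 73.72° a degree of longitude is 111320 × cos 73.72° ≈ 31206.5 m, so 1.5e-06° corresponds to 0.0468098 m.
That is 0.0468098 m = 4.681 cm.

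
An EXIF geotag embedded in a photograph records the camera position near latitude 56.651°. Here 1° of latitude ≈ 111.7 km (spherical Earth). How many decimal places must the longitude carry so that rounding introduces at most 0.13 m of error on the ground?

6 decimal places

At 56.651° one degree of longitude covers 111700 × cos 56.651° ≈ 111700 × 0.5497 ≈ 61405.7 m.
N decimal places → at most half a unit in the last place, 0.5 × 10⁻ᴺ° = 61405.7/2 × 10⁻ᴺ m.
Setting 30702.8 × 10⁻ᴺ ≤ 0.13 gives 10ᴺ ≥ 2.362e+05, i.e. N ≥ 5.37.
At 5 places the error can reach 0.307 m, but 6 places keeps it to 0.0307 m.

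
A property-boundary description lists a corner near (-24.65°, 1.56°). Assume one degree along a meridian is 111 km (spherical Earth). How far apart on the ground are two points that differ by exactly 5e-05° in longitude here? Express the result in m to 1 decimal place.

5e-05° of longitude at 24.65° is 5e-05 × 111000 × cos 24.65° ≈ 5e-05 × 100885 = 5.04424 m.

5.0 m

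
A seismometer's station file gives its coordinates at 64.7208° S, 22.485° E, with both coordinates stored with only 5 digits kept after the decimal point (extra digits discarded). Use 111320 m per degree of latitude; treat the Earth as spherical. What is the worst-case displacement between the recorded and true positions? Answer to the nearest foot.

Truncating at 5 decimal places can drop up to a full unit in the last place, so each coordinate may be off by as much as 1e-05°.
N–S: 1e-05° × 111320 m/° = 1.1132 m.
East–west component at 64.7208°: 1e-05° × 111320 × cos 64.7208° ≈ 1e-05 × 47536.9 ≈ 0.475369 m.
Worst case both components are at the extreme and orthogonal: √(1.1132² + 0.475369²) ≈ 1.21045 m.
Converting: 1.21045 m × 3.2808 ft/m ≈ 3.9713 ft.

4 feet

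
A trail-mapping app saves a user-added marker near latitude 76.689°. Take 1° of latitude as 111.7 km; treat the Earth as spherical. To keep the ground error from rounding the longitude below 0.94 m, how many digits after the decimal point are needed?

5 decimal places

At 76.689° one degree of longitude covers 111700 × cos 76.689° ≈ 111700 × 0.2302 ≈ 25717.4 m.
N decimal places → at most half a unit in the last place, 0.5 × 10⁻ᴺ° = 25717.4/2 × 10⁻ᴺ m.
Need 0.5 × 25717.4 × 10⁻ᴺ ≤ 0.94 → 10⁻ᴺ ≤ 7.310e-05, so N ≥ 4.14.
At 4 places the error can reach 1.29 m, but 5 places keeps it to 0.129 m.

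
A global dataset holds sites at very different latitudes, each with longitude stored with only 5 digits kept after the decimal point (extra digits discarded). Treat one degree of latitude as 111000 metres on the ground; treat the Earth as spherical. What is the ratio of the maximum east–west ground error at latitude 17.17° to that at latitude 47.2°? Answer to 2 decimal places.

Truncating at 5 decimal places can drop up to a full unit in the last place, so the longitude may be off by as much as 1e-05°.
Error at 17.17° = 1e-05° × 111000 × cos 17.17° ≈ 1.11 × 0.9554 = 1.0605 m.
Error at 47.2° = 1e-05° × 111000 × cos 47.2° ≈ 1.11 × 0.6794 = 0.75418 m.
Ratio: 1.0605 / 0.75418 = cos 17.17° / cos 47.2° ≈ 1.4062.

1.41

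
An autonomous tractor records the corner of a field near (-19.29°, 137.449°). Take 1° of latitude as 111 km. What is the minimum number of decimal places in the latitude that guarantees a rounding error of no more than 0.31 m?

One degree of latitude covers 111000 m.
N decimal places → at most half a unit in the last place, 0.5 × 10⁻ᴺ° = 111000/2 × 10⁻ᴺ m.
Setting 55500 × 10⁻ᴺ ≤ 0.31 gives 10ᴺ ≥ 1.79e+05, i.e. N ≥ 5.25.
At 5 places the error can reach 0.555 m, but 6 places keeps it to 0.0555 m.

6 decimal places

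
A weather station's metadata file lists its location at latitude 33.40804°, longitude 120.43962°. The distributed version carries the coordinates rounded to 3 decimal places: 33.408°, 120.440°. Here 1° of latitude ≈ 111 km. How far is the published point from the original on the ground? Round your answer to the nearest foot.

The latitude changed by +0.00004° and the longitude by -0.00038°.
North–south shift: 0.00004 × 111000 = 4.44 m.
E–W at 33.408°: -0.00038° × 111000 × cos 33.408° = -0.00038 × 111000 × 0.8348 ≈ -35.2106 m.
Distance: √(4.44² + 35.2106²) ≈ 35.4895 m.
Converting: 35.4895 m × 3.2808 ft/m ≈ 116.44 ft.

116 feet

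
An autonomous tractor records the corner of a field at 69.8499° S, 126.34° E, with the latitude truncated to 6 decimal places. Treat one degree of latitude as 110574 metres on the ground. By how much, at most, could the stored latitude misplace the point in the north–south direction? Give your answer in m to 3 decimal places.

Truncating at 6 decimal places can drop up to a full unit in the last place, so the latitude may be off by as much as 1e-06°.
So the N–S error is at most 1e-06 × 110574 = 0.110574 m.

0.111 m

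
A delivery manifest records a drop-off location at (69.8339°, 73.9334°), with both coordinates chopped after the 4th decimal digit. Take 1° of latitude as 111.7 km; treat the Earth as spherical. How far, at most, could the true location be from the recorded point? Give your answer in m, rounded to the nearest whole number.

12 m

Truncating at 4 decimal places can drop up to a full unit in the last place, so each coordinate may be off by as much as 0.0001°.
North–south component: 0.0001° × 111700 = 11.17 m.
East–west component at 69.8339°: 0.0001° × 111700 × cos 69.8339° ≈ 0.0001 × 38507.8 ≈ 3.85078 m.
The two errors are perpendicular, so the maximum displacement is √(11.17² + 3.85078²) ≈ 11.8151 m.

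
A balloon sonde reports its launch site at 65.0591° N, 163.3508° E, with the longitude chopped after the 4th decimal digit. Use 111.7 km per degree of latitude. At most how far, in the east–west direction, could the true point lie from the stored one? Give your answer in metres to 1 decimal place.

Truncating at 4 decimal places can drop up to a full unit in the last place, so the longitude may be off by as much as 0.0001°.
Parallels shrink by cos φ, so at 65.0591° a degree of longitude is 111700 × 0.4217 ≈ 47102 m.
Maximum E–W displacement: 0.0001 × 47102 = 4.7102 m.

4.7 metres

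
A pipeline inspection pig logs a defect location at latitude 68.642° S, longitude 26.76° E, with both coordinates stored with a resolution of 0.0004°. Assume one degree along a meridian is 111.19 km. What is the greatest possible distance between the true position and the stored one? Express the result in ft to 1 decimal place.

With a 0.0004° grid the true value lies within half a step, ±0.0004°/2 = ±0.0002°, of the stored one.
North–south component: 0.0002° × 111190 = 22.238 m.
E–W at 68.642°: 0.0002° × 111190 × cos 68.642° = 0.0002 × 111190 × 0.3642 ≈ 8.09895 m.
Worst case both components are at the extreme and orthogonal: √(22.238² + 8.09895²) ≈ 23.6669 m.
Converting: 23.6669 m × 3.2808 ft/m ≈ 77.647 ft.

77.6 ft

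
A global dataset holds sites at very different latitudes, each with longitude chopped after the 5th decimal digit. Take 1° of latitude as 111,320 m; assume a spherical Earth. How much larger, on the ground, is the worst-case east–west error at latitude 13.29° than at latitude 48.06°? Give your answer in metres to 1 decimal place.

0.3 metres

Truncating at 5 decimal places can drop up to a full unit in the last place, so the longitude may be off by as much as 1e-05°.
At 13.29°: 1e-05° × 111320 × cos 13.29° = 1e-05 × 111320 × 0.9732 ≈ 1.0834 m.
At 48.06°: 1e-05° × 111320 × cos 48.06° = 1e-05 × 111320 × 0.6684 ≈ 0.74401 m.
So the lower-latitude error exceeds the higher by 1.0834 − 0.74401 = 0.33938 m.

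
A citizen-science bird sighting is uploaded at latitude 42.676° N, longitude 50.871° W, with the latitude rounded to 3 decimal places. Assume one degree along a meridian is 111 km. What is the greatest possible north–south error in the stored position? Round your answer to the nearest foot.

182 feet

Rounding to 3 decimal places leaves the latitude within ±0.0005° of the true value.
So the N–S error is at most 0.0005 × 111000 = 55.5 m.
In feet: 55.5 m ÷ 0.3048 ≈ 182.09 ft.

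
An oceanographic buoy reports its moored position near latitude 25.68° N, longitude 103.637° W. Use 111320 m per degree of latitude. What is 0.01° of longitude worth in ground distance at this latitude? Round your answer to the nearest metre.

0.01° of longitude at 25.68° is 0.01 × 111320 × cos 25.68° ≈ 0.01 × 100325 = 1003.25 m.

1003 metres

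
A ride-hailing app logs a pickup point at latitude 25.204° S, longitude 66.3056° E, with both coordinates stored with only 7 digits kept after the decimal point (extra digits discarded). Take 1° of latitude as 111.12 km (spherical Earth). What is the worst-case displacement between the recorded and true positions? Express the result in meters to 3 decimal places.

0.015 meters

Truncating at 7 decimal places can drop up to a full unit in the last place, so each coordinate may be off by as much as 1e-07°.
North–south component: 1e-07° × 111120 = 0.011112 m.
Longitude error → 1e-07 × 111120 × cos 25.204° = 1e-07 × 111120 × 0.9048 ≈ 0.0100541 m.
Worst case both components are at the extreme and orthogonal: √(0.011112² + 0.0100541²) ≈ 0.0149854 m.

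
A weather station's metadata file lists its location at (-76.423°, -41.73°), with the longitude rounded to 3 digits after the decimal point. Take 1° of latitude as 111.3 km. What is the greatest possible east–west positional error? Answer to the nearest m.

13 m

Rounding to 3 decimal places leaves the longitude within ±0.0005° of the true value.
Parallels shrink by cos φ, so at 76.423° a degree of longitude is 111300 × 0.2348 ≈ 26127.9 m.
Maximum E–W displacement: 0.0005 × 26127.9 = 13.0639 m.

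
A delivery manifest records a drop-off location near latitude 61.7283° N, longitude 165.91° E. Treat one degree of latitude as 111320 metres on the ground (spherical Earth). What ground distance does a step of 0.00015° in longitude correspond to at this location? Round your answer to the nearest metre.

One degree of longitude here spans 111320 × cos 61.7283° = 111320 × 0.4737 ≈ 52727.1 m; 0.00015° of that is 7.90906 m.

8 metres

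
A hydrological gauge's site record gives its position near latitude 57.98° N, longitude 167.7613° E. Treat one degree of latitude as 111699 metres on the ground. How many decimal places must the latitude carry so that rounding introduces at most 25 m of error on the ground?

4 decimal places

One degree of latitude covers 111699 m.
Rounding to N decimal places gives at most 0.5 × 10⁻ᴺ degrees of error, i.e. 0.5 × 10⁻ᴺ × 111699 m.
Need 0.5 × 111699 × 10⁻ᴺ ≤ 25 → 10⁻ᴺ ≤ 4.476e-04, so N ≥ 3.35.
N = 3 would give 55.8 m (too coarse); N = 4 gives 5.58 m ≤ 25 m.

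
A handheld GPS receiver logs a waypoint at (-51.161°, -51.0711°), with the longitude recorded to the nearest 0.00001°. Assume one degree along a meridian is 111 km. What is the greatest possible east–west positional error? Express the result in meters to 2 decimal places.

0.35 meters

Rounding to 5 decimal places leaves the longitude within ±5e-06° of the true value.
Parallels shrink by cos φ, so at 51.161° a degree of longitude is 111000 × 0.6271 ≈ 69611.9 m.
Maximum E–W displacement: 5e-06 × 69611.9 = 0.348059 m.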